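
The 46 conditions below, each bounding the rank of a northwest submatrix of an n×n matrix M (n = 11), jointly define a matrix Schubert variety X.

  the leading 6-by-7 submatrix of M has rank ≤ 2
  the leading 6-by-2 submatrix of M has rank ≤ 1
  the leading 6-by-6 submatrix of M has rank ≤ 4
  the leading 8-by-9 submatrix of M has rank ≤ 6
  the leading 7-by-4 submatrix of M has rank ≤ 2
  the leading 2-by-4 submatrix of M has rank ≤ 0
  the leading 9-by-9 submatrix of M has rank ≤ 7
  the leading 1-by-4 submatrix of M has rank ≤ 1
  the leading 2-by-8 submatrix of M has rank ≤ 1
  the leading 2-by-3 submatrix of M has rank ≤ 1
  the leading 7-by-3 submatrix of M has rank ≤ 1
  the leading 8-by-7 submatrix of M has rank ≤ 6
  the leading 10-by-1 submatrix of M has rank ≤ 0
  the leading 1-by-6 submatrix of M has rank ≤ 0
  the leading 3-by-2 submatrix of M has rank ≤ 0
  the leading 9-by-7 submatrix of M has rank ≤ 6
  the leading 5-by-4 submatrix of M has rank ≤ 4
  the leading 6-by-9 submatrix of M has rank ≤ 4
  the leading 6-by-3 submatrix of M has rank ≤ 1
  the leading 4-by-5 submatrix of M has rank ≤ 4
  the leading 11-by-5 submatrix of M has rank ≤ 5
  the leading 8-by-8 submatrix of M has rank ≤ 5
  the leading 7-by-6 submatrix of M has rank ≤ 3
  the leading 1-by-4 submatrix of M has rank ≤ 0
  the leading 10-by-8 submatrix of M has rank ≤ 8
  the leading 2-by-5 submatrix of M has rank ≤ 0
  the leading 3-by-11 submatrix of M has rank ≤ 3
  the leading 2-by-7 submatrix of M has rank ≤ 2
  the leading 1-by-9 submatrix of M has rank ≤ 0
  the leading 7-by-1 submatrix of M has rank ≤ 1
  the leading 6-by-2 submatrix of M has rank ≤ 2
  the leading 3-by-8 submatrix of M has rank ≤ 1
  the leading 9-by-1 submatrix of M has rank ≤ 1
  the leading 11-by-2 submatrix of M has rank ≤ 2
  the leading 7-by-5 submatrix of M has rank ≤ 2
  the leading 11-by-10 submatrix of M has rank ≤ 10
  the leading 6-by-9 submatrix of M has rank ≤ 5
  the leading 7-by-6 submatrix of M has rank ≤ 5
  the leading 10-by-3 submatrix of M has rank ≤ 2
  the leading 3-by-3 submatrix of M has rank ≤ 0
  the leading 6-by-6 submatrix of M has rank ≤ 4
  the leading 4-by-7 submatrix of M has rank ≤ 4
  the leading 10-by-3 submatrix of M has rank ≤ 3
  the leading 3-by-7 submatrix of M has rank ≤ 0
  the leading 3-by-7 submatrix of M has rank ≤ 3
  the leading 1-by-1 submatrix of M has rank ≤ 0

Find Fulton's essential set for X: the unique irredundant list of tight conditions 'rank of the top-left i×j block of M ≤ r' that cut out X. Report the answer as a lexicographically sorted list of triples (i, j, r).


Rank table r_w(11×11) implied by the 46 constraints:

  0  0  0  0  0  0  0  0  0  1  1
  0  0  0  0  0  0  0  1  1  2  2
  0  0  0  0  0  0  0  1  2  3  3
  0  1  1  1  1  1  1  2  3  4  4
  0  1  1  2  2  2  2  3  4  5  5
  0  1  1  2  2  2  2  3  4  5  6
  0  1  1  2  2  3  3  4  5  6  7
  0  1  2  3  3  4  4  5  6  7  8
  0  1  2  3  4  5  5  6  7  8  9
  0  1  2  3  4  5  6  7  8  9  10
  1  2  3  4  5  6  7  8  9  10  11

giving w = (10, 8, 9, 2, 4, 11, 6, 3, 5, 7, 1) via Δ²R.

D(w) has 37 cells with 6 SE-corners; essential set:

[(1, 9, 0), (3, 7, 0), (6, 7, 2), (7, 3, 1), (7, 5, 2), (10, 1, 0)]


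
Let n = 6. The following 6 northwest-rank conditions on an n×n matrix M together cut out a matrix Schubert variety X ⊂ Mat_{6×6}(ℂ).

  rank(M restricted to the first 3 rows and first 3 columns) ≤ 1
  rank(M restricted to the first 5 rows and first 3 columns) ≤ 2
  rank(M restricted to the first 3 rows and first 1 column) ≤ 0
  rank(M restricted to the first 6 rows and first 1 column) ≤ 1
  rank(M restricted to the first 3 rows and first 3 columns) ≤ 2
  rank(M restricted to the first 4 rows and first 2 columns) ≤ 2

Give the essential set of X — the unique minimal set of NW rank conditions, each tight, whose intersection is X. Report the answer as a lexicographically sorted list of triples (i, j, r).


Rank table r_w(6×6) implied by the 6 constraints:

  row 1: 0  1  1  1  1  1
  row 2: 0  1  1  2  2  2
  row 3: 0  1  1  2  3  3
  row 4: 1  2  2  3  4  4
  row 5: 1  2  2  3  4  5
  row 6: 1  2  3  4  5  6

giving w = (2, 4, 5, 1, 6, 3) via Δ²R.

Rothe diagram D(w) (6 cells), 3 SE-corners (essential conditions):

[(3, 1, 0), (3, 3, 1), (5, 3, 2)]


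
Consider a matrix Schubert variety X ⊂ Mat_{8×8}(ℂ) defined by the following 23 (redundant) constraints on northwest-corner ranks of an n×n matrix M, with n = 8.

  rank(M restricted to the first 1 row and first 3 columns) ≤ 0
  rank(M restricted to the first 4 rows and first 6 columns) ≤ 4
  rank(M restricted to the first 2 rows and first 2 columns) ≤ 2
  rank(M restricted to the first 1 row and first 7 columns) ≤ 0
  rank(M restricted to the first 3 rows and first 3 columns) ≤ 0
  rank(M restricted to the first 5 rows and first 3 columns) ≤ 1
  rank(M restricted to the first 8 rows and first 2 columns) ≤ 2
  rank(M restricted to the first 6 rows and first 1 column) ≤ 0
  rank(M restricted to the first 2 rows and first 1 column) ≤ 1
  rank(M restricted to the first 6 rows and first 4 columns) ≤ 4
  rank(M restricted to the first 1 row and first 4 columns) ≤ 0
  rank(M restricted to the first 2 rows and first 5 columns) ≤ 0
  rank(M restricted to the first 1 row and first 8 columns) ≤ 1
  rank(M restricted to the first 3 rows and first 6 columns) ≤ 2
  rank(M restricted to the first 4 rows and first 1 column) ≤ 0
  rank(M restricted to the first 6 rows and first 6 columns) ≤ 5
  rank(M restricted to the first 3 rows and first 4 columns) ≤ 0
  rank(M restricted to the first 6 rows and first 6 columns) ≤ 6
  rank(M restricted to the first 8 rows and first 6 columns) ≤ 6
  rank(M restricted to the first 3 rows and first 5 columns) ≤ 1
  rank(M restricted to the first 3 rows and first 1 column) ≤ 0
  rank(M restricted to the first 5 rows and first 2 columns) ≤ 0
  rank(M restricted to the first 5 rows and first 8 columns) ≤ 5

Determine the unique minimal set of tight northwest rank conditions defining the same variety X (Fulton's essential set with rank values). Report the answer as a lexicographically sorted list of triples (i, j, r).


Propagating the 23 rank bounds to every northwest block:

  row 1: 0 | 0 | 0 | 0 | 0 | 0 | 0 | 1
  row 2: 0 | 0 | 0 | 0 | 0 | 1 | 1 | 2
  row 3: 0 | 0 | 0 | 0 | 1 | 2 | 2 | 3
  row 4: 0 | 0 | 1 | 1 | 2 | 3 | 3 | 4
  row 5: 0 | 0 | 1 | 2 | 3 | 4 | 4 | 5
  row 6: 0 | 1 | 2 | 3 | 4 | 5 | 5 | 6
  row 7: 1 | 2 | 3 | 4 | 5 | 6 | 6 | 7
  row 8: 1 | 2 | 3 | 4 | 5 | 6 | 7 | 8

second differences of R give the permutation w = (8, 6, 5, 3, 4, 2, 1, 7).

Rothe diagram D(w) (21 cells), 5 SE-corners (essential conditions):

[(1, 7, 0), (2, 5, 0), (3, 4, 0), (5, 2, 0), (6, 1, 0)]


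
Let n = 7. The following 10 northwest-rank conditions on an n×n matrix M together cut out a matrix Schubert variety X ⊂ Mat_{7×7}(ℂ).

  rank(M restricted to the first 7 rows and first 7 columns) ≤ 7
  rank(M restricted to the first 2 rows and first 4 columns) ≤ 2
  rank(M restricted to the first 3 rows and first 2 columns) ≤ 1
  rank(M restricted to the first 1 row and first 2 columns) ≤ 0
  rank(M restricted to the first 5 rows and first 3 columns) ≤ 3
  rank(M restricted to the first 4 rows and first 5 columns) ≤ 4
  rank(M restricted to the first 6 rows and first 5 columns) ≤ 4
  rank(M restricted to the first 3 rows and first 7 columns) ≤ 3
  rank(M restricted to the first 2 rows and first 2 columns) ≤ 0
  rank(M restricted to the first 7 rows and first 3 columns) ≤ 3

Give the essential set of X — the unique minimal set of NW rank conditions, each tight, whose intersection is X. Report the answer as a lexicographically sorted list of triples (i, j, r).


The tightest implied rank at each (i,j), from the 10 conditions:

  i=1: 0 | 0 | 1 | 1 | 1 | 1 | 1
  i=2: 0 | 0 | 1 | 2 | 2 | 2 | 2
  i=3: 1 | 1 | 2 | 3 | 3 | 3 | 3
  i=4: 1 | 2 | 3 | 4 | 4 | 4 | 4
  i=5: 1 | 2 | 3 | 4 | 4 | 5 | 5
  i=6: 1 | 2 | 3 | 4 | 4 | 5 | 6
  i=7: 1 | 2 | 3 | 4 | 5 | 6 | 7

second differences of R give the permutation w = (3, 4, 1, 2, 6, 7, 5).

2 SE-corners of the 6-cell Rothe diagram give Ess(w):

[(2, 2, 0), (6, 5, 4)]


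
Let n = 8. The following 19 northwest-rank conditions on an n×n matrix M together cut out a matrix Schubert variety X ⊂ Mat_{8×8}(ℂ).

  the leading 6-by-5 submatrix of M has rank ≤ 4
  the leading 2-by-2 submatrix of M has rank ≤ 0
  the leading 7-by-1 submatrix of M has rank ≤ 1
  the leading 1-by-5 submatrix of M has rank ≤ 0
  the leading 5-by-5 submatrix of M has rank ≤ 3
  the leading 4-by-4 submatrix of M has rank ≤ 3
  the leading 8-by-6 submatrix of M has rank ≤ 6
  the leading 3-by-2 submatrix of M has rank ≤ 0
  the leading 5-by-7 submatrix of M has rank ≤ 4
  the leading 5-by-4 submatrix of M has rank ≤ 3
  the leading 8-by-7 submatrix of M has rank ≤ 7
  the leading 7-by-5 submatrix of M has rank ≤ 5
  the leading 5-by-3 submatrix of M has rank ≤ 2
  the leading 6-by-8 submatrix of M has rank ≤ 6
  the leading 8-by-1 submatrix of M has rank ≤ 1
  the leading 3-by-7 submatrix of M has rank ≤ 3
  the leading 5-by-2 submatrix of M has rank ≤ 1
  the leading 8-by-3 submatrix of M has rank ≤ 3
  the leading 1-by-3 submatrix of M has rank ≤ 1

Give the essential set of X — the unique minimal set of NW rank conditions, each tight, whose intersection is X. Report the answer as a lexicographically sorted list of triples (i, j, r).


Computing R[i][j] = min implied NW-rank bound (n=8, 19 conditions):

  0 | 0 | 0 | 0 | 0 | 1 | 1 | 1
  0 | 0 | 1 | 1 | 1 | 2 | 2 | 2
  0 | 0 | 1 | 2 | 2 | 3 | 3 | 3
  1 | 1 | 2 | 3 | 3 | 4 | 4 | 4
  1 | 1 | 2 | 3 | 3 | 4 | 4 | 5
  1 | 2 | 3 | 4 | 4 | 5 | 5 | 6
  1 | 2 | 3 | 4 | 5 | 6 | 6 | 7
  1 | 2 | 3 | 4 | 5 | 6 | 7 | 8

hence w(1..8) = (6, 3, 4, 1, 8, 2, 5, 7).

ℓ(w)=12; the 5 essential cells (i,j,r):

[(1, 5, 0), (3, 2, 0), (5, 2, 1), (5, 5, 3), (5, 7, 4)]


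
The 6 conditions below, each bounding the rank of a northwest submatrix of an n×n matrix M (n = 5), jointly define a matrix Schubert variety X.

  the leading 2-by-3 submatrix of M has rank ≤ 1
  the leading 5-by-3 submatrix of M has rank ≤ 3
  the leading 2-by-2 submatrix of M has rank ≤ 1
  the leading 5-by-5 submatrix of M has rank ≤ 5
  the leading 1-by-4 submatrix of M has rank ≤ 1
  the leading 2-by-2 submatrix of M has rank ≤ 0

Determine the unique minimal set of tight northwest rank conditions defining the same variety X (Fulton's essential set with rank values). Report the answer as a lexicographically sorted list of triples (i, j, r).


Reconstructing r_w from the 6 given conditions:

  R[1]: 0  0  1  1  1
  R[2]: 0  0  1  2  2
  R[3]: 1  1  2  3  3
  R[4]: 1  2  3  4  4
  R[5]: 1  2  3  4  5

second differences of R give the permutation w = (3, 4, 1, 2, 5).

Fulton essential set (1 of the 4 Rothe cells):

[(2, 2, 0)]


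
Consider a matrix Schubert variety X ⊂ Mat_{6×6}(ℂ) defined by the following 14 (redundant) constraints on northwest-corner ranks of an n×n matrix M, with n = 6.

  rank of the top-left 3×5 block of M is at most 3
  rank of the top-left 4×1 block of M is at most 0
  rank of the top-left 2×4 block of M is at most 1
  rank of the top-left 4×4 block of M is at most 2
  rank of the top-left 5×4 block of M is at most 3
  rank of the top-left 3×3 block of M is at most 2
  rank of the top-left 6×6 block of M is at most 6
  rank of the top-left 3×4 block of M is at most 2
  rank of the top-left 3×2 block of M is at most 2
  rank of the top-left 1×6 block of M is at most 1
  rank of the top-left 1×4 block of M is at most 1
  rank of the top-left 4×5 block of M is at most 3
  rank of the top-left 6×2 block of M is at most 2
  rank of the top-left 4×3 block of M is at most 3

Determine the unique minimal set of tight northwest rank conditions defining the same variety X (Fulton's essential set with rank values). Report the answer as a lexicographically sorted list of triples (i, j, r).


Recovering R(i,j) via the rank-extension bound from the 14 conditions:

  0 1 1 1 1 1
  0 1 1 1 2 2
  0 1 2 2 3 3
  0 1 2 2 3 4
  1 2 3 3 4 5
  1 2 3 4 5 6

second differences of R give the permutation w = (2, 5, 3, 6, 1, 4).

3 SE-corners of the 7-cell Rothe diagram give Ess(w):

[(2, 4, 1), (4, 1, 0), (4, 4, 2)]


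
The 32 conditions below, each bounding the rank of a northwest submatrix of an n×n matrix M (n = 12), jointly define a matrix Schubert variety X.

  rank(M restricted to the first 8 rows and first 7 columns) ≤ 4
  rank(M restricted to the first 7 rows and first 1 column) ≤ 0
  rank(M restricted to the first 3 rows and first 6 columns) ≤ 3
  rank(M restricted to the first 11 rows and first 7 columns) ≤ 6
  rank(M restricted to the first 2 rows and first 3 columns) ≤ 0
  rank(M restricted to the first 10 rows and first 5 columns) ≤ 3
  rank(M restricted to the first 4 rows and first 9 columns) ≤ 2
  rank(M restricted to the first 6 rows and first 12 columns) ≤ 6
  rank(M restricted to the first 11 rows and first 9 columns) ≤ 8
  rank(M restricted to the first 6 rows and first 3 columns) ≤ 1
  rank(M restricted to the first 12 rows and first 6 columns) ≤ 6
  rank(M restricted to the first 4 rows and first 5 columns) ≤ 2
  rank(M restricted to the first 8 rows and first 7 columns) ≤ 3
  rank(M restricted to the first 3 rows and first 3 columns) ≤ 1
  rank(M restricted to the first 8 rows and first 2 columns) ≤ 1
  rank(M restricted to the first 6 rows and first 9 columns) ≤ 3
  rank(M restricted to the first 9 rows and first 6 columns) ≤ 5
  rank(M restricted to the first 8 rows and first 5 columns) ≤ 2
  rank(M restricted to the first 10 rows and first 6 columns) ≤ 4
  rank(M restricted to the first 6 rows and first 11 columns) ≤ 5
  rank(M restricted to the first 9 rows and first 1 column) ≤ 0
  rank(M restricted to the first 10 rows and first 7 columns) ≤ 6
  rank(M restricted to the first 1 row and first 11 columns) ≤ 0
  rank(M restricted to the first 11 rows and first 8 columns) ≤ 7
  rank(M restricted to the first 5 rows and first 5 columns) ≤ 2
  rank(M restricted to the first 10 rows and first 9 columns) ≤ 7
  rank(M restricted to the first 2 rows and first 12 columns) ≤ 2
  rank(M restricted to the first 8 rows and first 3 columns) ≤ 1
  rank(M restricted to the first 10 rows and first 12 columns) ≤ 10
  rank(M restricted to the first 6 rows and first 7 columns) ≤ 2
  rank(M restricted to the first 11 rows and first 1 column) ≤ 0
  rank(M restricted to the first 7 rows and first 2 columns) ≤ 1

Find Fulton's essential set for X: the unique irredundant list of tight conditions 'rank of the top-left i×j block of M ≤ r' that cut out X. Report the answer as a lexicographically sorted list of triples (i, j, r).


Reconstructing r_w from the 32 given conditions:

  R[1]: 0, 0, 0, 0, 0, 0, 0, 0, 0, 0, 0, 1
  R[2]: 0, 0, 0, 1, 1, 1, 1, 1, 1, 1, 1, 2
  R[3]: 0, 1, 1, 2, 2, 2, 2, 2, 2, 2, 2, 3
  R[4]: 0, 1, 1, 2, 2, 2, 2, 2, 2, 3, 3, 4
  R[5]: 0, 1, 1, 2, 2, 2, 2, 3, 3, 4, 4, 5
  R[6]: 0, 1, 1, 2, 2, 2, 2, 3, 3, 4, 5, 6
  R[7]: 0, 1, 1, 2, 2, 3, 3, 4, 4, 5, 6, 7
  R[8]: 0, 1, 1, 2, 2, 3, 3, 4, 5, 6, 7, 8
  R[9]: 0, 1, 2, 3, 3, 4, 4, 5, 6, 7, 8, 9
  R[10]: 0, 1, 2, 3, 3, 4, 5, 6, 7, 8, 9, 10
  R[11]: 0, 1, 2, 3, 4, 5, 6, 7, 8, 9, 10, 11
  R[12]: 1, 2, 3, 4, 5, 6, 7, 8, 9, 10, 11, 12

hence w(1..12) = (12, 4, 2, 10, 8, 11, 6, 9, 3, 7, 5, 1).

D(w) has 44 cells with 10 SE-corners; essential set:

[(1, 11, 0), (2, 3, 0), (4, 9, 2), (6, 7, 2), (6, 9, 3), (8, 3, 1), (8, 5, 2), (8, 7, 3), (10, 5, 3), (11, 1, 0)]


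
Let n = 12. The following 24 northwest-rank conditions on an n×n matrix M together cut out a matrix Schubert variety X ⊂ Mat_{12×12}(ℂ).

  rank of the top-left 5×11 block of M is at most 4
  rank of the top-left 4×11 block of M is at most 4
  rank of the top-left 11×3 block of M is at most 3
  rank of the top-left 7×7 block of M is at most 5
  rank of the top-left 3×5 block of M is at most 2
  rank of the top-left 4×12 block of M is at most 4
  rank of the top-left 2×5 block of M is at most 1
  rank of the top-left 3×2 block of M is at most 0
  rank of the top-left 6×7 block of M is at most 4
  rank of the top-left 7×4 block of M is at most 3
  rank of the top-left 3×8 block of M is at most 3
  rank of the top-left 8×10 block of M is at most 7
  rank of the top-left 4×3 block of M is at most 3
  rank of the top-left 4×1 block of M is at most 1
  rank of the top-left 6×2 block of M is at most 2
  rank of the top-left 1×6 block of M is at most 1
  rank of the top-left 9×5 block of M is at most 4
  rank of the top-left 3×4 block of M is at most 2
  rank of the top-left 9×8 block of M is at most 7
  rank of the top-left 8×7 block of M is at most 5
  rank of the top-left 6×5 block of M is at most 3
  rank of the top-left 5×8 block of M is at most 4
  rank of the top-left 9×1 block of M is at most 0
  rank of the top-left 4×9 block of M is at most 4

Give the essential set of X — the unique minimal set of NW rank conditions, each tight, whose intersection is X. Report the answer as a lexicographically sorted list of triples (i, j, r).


Recovering R(i,j) via the rank-extension bound from the 24 conditions:

  R[1]: 0 0 1 1 1 1 1 1 1 1 1 1
  R[2]: 0 0 1 1 1 2 2 2 2 2 2 2
  R[3]: 0 0 1 2 2 3 3 3 3 3 3 3
  R[4]: 0 1 2 3 3 4 4 4 4 4 4 4
  R[5]: 0 1 2 3 3 4 4 4 4 4 4 5
  R[6]: 0 1 2 3 3 4 4 5 5 5 5 6
  R[7]: 0 1 2 3 4 5 5 6 6 6 6 7
  R[8]: 0 1 2 3 4 5 5 6 7 7 7 8
  R[9]: 0 1 2 3 4 5 6 7 8 8 8 9
  R[10]: 1 2 3 4 5 6 7 8 9 9 9 10
  R[11]: 1 2 3 4 5 6 7 8 9 10 10 11
  R[12]: 1 2 3 4 5 6 7 8 9 10 11 12

giving w = (3, 6, 4, 2, 12, 8, 5, 9, 7, 1, 10, 11) via Δ²R.

7 SE-corners of the 23-cell Rothe diagram give Ess(w):

[(2, 5, 1), (3, 2, 0), (5, 11, 4), (6, 5, 3), (6, 7, 4), (8, 7, 5), (9, 1, 0)]


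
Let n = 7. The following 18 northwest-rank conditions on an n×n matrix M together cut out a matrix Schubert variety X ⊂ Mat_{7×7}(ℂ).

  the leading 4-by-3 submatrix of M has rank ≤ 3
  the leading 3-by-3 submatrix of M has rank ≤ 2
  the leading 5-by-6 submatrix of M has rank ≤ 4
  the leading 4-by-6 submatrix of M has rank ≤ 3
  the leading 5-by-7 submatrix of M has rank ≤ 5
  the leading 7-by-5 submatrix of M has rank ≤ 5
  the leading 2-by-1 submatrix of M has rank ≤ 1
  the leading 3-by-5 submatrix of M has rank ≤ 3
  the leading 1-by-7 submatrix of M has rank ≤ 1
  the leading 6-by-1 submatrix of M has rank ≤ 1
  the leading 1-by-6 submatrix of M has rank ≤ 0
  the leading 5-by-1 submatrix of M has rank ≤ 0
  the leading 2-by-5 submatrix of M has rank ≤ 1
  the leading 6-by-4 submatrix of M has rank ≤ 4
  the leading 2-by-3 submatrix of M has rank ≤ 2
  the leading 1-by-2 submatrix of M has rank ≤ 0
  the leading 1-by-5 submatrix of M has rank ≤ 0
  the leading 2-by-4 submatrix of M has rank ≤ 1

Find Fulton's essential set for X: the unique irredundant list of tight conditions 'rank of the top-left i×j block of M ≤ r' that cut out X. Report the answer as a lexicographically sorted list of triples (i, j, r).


Propagating the 18 rank bounds to every northwest block:

  0 | 0 | 0 | 0 | 0 | 0 | 1
  0 | 1 | 1 | 1 | 1 | 1 | 2
  0 | 1 | 2 | 2 | 2 | 2 | 3
  0 | 1 | 2 | 3 | 3 | 3 | 4
  0 | 1 | 2 | 3 | 4 | 4 | 5
  1 | 2 | 3 | 4 | 5 | 5 | 6
  1 | 2 | 3 | 4 | 5 | 6 | 7

hence w(1..7) = (7, 2, 3, 4, 5, 1, 6).

Fulton essential set (2 of the 10 Rothe cells):

[(1, 6, 0), (5, 1, 0)]


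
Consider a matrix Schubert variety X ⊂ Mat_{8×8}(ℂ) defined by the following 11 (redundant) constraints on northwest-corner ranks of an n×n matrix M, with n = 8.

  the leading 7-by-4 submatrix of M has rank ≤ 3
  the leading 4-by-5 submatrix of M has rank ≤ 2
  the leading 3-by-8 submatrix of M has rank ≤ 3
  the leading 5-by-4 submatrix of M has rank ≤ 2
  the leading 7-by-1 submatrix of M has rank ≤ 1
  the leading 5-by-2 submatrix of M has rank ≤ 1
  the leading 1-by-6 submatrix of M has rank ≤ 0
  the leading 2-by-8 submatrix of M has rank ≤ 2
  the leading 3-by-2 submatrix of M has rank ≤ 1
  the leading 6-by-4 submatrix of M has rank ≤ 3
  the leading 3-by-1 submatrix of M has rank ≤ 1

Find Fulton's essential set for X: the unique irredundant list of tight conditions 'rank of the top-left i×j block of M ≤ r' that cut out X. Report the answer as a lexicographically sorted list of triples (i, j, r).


Rank table r_w(8×8) implied by the 11 constraints:

  row 1: 0  0  0  0  0  0  1  1
  row 2: 1  1  1  1  1  1  2  2
  row 3: 1  1  2  2  2  2  3  3
  row 4: 1  1  2  2  2  3  4  4
  row 5: 1  1  2  2  3  4  5  5
  row 6: 1  2  3  3  4  5  6  6
  row 7: 1  2  3  3  4  5  6  7
  row 8: 1  2  3  4  5  6  7  8

hence w(1..8) = (7, 1, 3, 6, 5, 2, 8, 4).

ℓ(w)=13; the 5 essential cells (i,j,r):

[(1, 6, 0), (4, 5, 2), (5, 2, 1), (5, 4, 2), (7, 4, 3)]


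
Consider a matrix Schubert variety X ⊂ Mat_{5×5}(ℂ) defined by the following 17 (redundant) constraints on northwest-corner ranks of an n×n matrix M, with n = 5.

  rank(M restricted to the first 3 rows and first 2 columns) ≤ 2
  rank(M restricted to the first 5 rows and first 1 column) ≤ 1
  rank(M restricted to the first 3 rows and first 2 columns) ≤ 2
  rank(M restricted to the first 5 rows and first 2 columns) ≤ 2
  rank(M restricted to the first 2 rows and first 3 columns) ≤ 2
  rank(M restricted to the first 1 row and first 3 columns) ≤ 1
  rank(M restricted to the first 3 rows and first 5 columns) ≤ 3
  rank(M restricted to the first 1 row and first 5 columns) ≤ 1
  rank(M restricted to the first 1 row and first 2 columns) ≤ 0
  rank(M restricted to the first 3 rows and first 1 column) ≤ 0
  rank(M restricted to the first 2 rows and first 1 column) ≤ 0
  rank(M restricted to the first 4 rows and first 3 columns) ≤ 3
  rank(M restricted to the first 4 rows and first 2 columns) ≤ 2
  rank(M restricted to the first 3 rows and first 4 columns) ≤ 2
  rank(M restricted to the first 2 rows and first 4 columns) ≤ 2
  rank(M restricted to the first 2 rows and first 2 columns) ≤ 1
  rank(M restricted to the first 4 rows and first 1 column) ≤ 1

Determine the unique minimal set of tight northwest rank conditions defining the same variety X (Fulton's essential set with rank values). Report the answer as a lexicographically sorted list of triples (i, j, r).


Computing R[i][j] = min implied NW-rank bound (n=5, 17 conditions):

  row 1: 0 | 0 | 1 | 1 | 1
  row 2: 0 | 1 | 2 | 2 | 2
  row 3: 0 | 1 | 2 | 2 | 3
  row 4: 1 | 2 | 3 | 3 | 4
  row 5: 1 | 2 | 3 | 4 | 5

giving w = (3, 2, 5, 1, 4) via Δ²R.

Fulton essential set (3 of the 5 Rothe cells):

[(1, 2, 0), (3, 1, 0), (3, 4, 2)]


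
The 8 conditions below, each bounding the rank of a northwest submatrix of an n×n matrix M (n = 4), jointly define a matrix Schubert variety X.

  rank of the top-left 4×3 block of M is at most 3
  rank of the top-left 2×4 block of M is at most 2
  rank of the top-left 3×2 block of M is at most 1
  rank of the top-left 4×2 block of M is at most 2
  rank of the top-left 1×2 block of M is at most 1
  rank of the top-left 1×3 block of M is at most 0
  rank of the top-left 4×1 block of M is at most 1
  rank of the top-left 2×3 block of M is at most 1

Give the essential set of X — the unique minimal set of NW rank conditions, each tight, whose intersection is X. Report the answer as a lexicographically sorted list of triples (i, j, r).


Computing R[i][j] = min implied NW-rank bound (n=4, 8 conditions):

  0 0 0 1
  1 1 1 2
  1 1 2 3
  1 2 3 4

reading off 1-entries of Δ²R: w = (4, 1, 3, 2).

Rothe diagram D(w) (4 cells), 2 SE-corners (essential conditions):

[(1, 3, 0), (3, 2, 1)]


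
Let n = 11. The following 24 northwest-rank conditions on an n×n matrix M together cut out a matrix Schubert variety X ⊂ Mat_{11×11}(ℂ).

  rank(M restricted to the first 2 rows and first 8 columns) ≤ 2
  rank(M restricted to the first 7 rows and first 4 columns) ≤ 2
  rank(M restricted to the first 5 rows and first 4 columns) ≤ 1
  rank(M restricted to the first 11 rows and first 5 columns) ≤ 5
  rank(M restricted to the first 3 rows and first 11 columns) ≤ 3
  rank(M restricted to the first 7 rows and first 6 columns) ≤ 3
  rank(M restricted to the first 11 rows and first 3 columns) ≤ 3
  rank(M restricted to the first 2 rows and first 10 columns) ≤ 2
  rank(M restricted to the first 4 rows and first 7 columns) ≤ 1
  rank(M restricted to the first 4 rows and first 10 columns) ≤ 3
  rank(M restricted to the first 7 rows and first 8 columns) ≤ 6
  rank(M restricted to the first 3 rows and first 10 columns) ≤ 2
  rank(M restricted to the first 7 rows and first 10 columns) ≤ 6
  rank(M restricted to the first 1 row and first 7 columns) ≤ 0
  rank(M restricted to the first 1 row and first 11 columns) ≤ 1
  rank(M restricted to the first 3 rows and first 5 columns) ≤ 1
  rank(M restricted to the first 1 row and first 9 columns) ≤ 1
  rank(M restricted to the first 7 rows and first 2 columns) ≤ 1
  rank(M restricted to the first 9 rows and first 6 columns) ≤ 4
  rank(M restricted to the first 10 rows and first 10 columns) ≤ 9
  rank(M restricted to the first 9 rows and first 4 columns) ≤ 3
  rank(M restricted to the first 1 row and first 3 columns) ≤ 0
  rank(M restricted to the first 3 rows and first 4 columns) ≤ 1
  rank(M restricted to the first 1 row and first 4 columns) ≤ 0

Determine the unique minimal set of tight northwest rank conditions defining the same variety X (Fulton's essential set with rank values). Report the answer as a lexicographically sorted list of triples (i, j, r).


The tightest implied rank at each (i,j), from the 24 conditions:

  R[1]: 0  0  0  0  0  0  0  1  1  1  1
  R[2]: 1  1  1  1  1  1  1  2  2  2  2
  R[3]: 1  1  1  1  1  1  1  2  2  2  3
  R[4]: 1  1  1  1  1  1  1  2  3  3  4
  R[5]: 1  1  1  1  2  2  2  3  4  4  5
  R[6]: 1  1  2  2  3  3  3  4  5  5  6
  R[7]: 1  1  2  2  3  3  4  5  6  6  7
  R[8]: 1  2  3  3  4  4  5  6  7  7  8
  R[9]: 1  2  3  3  4  4  5  6  7  8  9
  R[10]: 1  2  3  4  5  5  6  7  8  9  10
  R[11]: 1  2  3  4  5  6  7  8  9  10  11

reading off 1-entries of Δ²R: w = (8, 1, 11, 9, 5, 3, 7, 2, 10, 4, 6).

ℓ(w)=30; the 9 essential cells (i,j,r):

[(1, 7, 0), (3, 10, 2), (4, 7, 1), (5, 4, 1), (7, 2, 1), (7, 4, 2), (7, 6, 3), (9, 4, 3), (9, 6, 4)]


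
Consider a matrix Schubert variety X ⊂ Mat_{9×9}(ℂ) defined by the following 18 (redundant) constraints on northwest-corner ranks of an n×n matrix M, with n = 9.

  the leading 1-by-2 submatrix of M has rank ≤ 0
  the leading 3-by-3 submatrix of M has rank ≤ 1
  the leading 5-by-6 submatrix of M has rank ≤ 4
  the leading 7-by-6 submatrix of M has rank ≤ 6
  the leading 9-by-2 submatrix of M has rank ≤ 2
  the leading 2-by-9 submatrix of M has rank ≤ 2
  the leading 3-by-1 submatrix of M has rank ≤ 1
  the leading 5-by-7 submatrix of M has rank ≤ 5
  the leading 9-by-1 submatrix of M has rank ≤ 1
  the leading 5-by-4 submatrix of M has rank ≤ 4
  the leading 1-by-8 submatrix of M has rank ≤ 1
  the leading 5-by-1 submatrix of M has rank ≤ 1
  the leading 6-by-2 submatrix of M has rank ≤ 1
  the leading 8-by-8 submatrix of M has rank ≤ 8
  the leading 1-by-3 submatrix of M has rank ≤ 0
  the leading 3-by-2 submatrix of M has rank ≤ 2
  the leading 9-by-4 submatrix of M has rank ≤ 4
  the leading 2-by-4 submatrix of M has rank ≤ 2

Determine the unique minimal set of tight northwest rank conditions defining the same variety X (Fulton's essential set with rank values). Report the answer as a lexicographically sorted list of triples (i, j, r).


Reconstructing r_w from the 18 given conditions:

  R[1]: 0 | 0 | 0 | 1 | 1 | 1 | 1 | 1 | 1
  R[2]: 1 | 1 | 1 | 2 | 2 | 2 | 2 | 2 | 2
  R[3]: 1 | 1 | 1 | 2 | 3 | 3 | 3 | 3 | 3
  R[4]: 1 | 1 | 2 | 3 | 4 | 4 | 4 | 4 | 4
  R[5]: 1 | 1 | 2 | 3 | 4 | 4 | 5 | 5 | 5
  R[6]: 1 | 1 | 2 | 3 | 4 | 5 | 6 | 6 | 6
  R[7]: 1 | 2 | 3 | 4 | 5 | 6 | 7 | 7 | 7
  R[8]: 1 | 2 | 3 | 4 | 5 | 6 | 7 | 8 | 8
  R[9]: 1 | 2 | 3 | 4 | 5 | 6 | 7 | 8 | 9

hence w(1..9) = (4, 1, 5, 3, 7, 6, 2, 8, 9).

Fulton essential set (4 of the 9 Rothe cells):

[(1, 3, 0), (3, 3, 1), (5, 6, 4), (6, 2, 1)]


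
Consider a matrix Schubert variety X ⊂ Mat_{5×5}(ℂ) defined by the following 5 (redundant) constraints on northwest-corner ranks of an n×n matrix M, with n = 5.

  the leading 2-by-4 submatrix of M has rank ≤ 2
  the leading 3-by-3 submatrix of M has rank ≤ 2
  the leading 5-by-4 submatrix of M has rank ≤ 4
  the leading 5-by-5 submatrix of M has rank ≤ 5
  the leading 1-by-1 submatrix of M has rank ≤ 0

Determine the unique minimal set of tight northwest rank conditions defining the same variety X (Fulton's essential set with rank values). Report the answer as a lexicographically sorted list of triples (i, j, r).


Reconstructing r_w from the 5 given conditions:

  i=1: 0  1  1  1  1
  i=2: 1  2  2  2  2
  i=3: 1  2  2  3  3
  i=4: 1  2  3  4  4
  i=5: 1  2  3  4  5

hence w(1..5) = (2, 1, 4, 3, 5).

|D(w)|=2, |Ess(w)|=2:

[(1, 1, 0), (3, 3, 2)]


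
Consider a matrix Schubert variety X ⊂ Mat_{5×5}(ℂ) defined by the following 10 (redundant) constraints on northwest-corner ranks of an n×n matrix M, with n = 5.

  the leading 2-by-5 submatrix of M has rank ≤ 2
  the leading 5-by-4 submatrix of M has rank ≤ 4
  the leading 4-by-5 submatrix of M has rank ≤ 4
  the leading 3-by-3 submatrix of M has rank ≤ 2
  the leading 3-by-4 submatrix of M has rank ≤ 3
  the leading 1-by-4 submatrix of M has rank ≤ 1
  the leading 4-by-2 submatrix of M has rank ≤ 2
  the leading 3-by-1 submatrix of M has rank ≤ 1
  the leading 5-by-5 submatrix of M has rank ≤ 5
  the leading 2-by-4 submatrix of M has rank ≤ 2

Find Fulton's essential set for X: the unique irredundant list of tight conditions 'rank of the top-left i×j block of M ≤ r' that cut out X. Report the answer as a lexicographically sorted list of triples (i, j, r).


Reconstructing r_w from the 10 given conditions:

  row 1: 1 1 1 1 1
  row 2: 1 2 2 2 2
  row 3: 1 2 2 3 3
  row 4: 1 2 3 4 4
  row 5: 1 2 3 4 5

the unique w with this rank table is (1, 2, 4, 3, 5).

Rothe diagram D(w) (1 cell), 1 SE-corner (essential condition):

[(3, 3, 2)]


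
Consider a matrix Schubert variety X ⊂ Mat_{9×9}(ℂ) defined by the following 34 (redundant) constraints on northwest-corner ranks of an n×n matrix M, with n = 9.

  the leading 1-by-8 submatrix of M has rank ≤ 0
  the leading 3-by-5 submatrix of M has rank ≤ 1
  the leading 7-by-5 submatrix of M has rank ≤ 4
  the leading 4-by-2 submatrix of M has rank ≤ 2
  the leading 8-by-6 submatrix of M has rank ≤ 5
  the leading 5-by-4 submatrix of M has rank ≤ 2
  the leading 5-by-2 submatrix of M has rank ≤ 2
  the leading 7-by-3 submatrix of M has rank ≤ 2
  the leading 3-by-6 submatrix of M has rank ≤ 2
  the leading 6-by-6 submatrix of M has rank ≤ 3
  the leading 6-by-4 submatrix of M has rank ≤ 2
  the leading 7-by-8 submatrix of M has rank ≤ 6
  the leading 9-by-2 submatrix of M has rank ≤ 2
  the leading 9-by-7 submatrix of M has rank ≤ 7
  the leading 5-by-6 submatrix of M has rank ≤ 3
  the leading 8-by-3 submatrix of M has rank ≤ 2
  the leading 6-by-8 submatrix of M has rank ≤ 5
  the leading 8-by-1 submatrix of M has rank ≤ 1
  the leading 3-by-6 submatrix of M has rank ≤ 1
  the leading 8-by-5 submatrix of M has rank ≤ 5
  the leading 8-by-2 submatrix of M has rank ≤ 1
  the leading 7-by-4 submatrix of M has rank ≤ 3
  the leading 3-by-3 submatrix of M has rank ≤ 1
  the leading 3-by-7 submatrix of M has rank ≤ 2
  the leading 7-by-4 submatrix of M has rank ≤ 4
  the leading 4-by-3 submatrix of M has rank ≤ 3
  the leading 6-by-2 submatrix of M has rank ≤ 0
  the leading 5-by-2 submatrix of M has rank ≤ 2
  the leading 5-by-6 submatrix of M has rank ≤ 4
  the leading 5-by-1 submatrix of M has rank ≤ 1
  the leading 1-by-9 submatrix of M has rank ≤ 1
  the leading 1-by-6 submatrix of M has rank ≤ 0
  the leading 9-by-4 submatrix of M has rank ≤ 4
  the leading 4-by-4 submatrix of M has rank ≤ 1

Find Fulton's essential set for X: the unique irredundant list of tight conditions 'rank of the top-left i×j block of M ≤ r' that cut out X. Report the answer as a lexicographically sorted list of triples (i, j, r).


Rank table r_w(9×9) implied by the 34 constraints:

  0 | 0 | 0 | 0 | 0 | 0 | 0 | 0 | 1
  0 | 0 | 1 | 1 | 1 | 1 | 1 | 1 | 2
  0 | 0 | 1 | 1 | 1 | 1 | 2 | 2 | 3
  0 | 0 | 1 | 1 | 2 | 2 | 3 | 3 | 4
  0 | 0 | 1 | 2 | 3 | 3 | 4 | 4 | 5
  0 | 0 | 1 | 2 | 3 | 3 | 4 | 5 | 6
  1 | 1 | 2 | 3 | 4 | 4 | 5 | 6 | 7
  1 | 1 | 2 | 3 | 4 | 5 | 6 | 7 | 8
  1 | 2 | 3 | 4 | 5 | 6 | 7 | 8 | 9

reading off 1-entries of Δ²R: w = (9, 3, 7, 5, 4, 8, 1, 6, 2).

|D(w)|=24, |Ess(w)|=6:

[(1, 8, 0), (3, 6, 1), (4, 4, 1), (6, 2, 0), (6, 6, 3), (8, 2, 1)]


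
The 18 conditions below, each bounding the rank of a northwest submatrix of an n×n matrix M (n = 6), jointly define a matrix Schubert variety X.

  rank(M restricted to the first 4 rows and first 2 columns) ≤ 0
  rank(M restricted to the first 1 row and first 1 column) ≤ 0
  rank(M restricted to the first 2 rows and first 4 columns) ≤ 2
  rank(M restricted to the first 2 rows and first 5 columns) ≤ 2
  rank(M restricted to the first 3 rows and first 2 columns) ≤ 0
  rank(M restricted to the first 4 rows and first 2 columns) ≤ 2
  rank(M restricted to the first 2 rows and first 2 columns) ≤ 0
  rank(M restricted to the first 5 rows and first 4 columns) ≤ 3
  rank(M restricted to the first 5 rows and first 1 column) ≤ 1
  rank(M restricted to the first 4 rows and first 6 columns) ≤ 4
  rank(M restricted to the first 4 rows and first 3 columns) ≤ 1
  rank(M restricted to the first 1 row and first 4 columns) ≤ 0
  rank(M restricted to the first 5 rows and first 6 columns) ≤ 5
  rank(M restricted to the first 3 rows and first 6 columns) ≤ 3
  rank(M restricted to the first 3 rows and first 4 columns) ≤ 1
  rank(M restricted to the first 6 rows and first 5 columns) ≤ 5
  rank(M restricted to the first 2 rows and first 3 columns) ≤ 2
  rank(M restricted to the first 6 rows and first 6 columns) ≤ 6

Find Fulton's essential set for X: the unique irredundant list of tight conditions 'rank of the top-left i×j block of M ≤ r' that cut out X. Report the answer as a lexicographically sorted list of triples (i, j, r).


Reconstructing r_w from the 18 given conditions:

  R[1]: 0 0 0 0 1 1
  R[2]: 0 0 1 1 2 2
  R[3]: 0 0 1 1 2 3
  R[4]: 0 0 1 2 3 4
  R[5]: 1 1 2 3 4 5
  R[6]: 1 2 3 4 5 6

reading off 1-entries of Δ²R: w = (5, 3, 6, 4, 1, 2).

3 SE-corners of the 11-cell Rothe diagram give Ess(w):

[(1, 4, 0), (3, 4, 1), (4, 2, 0)]


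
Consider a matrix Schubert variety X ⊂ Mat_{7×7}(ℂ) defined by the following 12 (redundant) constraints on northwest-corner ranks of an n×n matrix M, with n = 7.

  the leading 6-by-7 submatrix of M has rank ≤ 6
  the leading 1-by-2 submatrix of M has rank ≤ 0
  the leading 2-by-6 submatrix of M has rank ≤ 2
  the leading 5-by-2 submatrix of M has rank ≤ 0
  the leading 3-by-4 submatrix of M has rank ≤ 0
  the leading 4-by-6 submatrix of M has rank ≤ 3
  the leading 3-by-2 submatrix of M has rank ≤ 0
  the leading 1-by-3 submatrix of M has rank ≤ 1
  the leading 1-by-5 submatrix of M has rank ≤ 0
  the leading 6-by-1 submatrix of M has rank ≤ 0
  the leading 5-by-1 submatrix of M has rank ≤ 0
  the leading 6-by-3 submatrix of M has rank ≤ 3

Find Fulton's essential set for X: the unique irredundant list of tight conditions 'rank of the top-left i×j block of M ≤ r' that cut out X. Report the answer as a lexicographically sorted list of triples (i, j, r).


Computing R[i][j] = min implied NW-rank bound (n=7, 12 conditions):

  i=1: 0 0 0 0 0 1 1
  i=2: 0 0 0 0 1 2 2
  i=3: 0 0 0 0 1 2 3
  i=4: 0 0 1 1 2 3 4
  i=5: 0 0 1 2 3 4 5
  i=6: 0 1 2 3 4 5 6
  i=7: 1 2 3 4 5 6 7

second differences of R give the permutation w = (6, 5, 7, 3, 4, 2, 1).

|D(w)|=18, |Ess(w)|=4:

[(1, 5, 0), (3, 4, 0), (5, 2, 0), (6, 1, 0)]


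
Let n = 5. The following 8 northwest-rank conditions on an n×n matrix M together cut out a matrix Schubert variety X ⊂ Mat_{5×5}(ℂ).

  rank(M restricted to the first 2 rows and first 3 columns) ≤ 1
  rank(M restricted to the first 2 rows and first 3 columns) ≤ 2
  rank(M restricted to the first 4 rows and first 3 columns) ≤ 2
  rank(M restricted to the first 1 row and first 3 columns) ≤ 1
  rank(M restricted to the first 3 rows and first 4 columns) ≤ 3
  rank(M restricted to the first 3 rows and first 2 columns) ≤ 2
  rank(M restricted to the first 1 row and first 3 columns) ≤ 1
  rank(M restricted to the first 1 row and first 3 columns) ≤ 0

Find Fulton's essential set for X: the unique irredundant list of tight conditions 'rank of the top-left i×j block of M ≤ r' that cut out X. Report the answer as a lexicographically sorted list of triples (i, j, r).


Rank table r_w(5×5) implied by the 8 constraints:

  i=1: 0, 0, 0, 1, 1
  i=2: 1, 1, 1, 2, 2
  i=3: 1, 2, 2, 3, 3
  i=4: 1, 2, 2, 3, 4
  i=5: 1, 2, 3, 4, 5

so w = (4, 1, 2, 5, 3).

D(w) has 4 cells with 2 SE-corners; essential set:

[(1, 3, 0), (4, 3, 2)]


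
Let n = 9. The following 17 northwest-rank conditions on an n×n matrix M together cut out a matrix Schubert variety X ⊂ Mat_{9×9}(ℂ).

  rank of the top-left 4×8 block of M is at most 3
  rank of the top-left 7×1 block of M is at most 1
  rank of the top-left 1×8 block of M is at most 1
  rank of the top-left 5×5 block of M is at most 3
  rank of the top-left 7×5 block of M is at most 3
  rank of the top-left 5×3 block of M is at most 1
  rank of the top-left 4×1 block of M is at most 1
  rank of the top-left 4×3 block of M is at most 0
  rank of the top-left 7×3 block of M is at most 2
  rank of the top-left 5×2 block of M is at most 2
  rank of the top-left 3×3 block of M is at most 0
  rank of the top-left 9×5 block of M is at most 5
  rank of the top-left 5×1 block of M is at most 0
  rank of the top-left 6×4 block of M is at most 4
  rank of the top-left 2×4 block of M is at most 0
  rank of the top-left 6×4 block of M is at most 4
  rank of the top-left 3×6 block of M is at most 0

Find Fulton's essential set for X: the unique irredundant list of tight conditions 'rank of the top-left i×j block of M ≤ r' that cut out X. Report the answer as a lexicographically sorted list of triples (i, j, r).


Propagating the 17 rank bounds to every northwest block:

  row 1: 0 | 0 | 0 | 0 | 0 | 0 | 1 | 1 | 1
  row 2: 0 | 0 | 0 | 0 | 0 | 0 | 1 | 2 | 2
  row 3: 0 | 0 | 0 | 0 | 0 | 0 | 1 | 2 | 3
  row 4: 0 | 0 | 0 | 1 | 1 | 1 | 2 | 3 | 4
  row 5: 0 | 1 | 1 | 2 | 2 | 2 | 3 | 4 | 5
  row 6: 1 | 2 | 2 | 3 | 3 | 3 | 4 | 5 | 6
  row 7: 1 | 2 | 2 | 3 | 3 | 4 | 5 | 6 | 7
  row 8: 1 | 2 | 3 | 4 | 4 | 5 | 6 | 7 | 8
  row 9: 1 | 2 | 3 | 4 | 5 | 6 | 7 | 8 | 9

giving w = (7, 8, 9, 4, 2, 1, 6, 3, 5) via Δ²R.

Fulton essential set (5 of the 24 Rothe cells):

[(3, 6, 0), (4, 3, 0), (5, 1, 0), (7, 3, 2), (7, 5, 3)]


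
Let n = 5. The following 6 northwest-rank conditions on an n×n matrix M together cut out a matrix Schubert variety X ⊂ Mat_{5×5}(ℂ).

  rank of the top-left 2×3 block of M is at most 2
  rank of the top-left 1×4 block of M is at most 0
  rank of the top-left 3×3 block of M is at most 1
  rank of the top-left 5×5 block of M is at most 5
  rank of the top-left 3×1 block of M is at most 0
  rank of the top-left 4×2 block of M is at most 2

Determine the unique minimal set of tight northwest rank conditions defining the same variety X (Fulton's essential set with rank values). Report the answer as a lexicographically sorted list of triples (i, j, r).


Recovering R(i,j) via the rank-extension bound from the 6 conditions:

  i=1: 0 | 0 | 0 | 0 | 1
  i=2: 0 | 1 | 1 | 1 | 2
  i=3: 0 | 1 | 1 | 2 | 3
  i=4: 1 | 2 | 2 | 3 | 4
  i=5: 1 | 2 | 3 | 4 | 5

second differences of R give the permutation w = (5, 2, 4, 1, 3).

D(w) has 7 cells with 3 SE-corners; essential set:

[(1, 4, 0), (3, 1, 0), (3, 3, 1)]
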